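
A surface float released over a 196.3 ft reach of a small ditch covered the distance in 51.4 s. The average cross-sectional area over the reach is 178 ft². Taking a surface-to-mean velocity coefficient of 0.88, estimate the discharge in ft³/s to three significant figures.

v_surface = L / t̄ = 196.3 / 51.4 = 3.819 ft/s
v_mean = 0.88 × 3.819 = 3.361 ft/s
Q = A × v_mean = 178 × 3.361 = 598.2 ft³/s

598 ft³/s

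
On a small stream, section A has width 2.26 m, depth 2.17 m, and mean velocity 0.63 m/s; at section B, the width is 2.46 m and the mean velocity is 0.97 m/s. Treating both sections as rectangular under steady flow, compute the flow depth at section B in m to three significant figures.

Q = A₁V₁ = (2.26×2.17) × 0.63 = 3.090 m³/s
d₂ = Q/(b₂ V₂) = 3.090/(2.46×0.97) = 1.295 m

1.29 m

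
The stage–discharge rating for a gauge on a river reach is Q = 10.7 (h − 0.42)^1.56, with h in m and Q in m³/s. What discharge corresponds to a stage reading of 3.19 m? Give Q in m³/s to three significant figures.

Q = 10.7 × (3.19 − 0.42)^1.56 = 10.7 × 2.77^1.56 = 52.44 m³/s

52.4 m³/s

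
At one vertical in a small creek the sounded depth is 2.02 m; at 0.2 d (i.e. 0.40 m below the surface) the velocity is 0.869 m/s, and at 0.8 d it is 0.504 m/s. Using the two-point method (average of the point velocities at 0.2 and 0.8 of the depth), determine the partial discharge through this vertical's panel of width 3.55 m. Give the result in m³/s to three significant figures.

4.92 m³/s

v̄ = (0.869 + 0.504) / 2 = 0.6865 m/s
q = v̄ × d × w = 0.6865 × 2.02 × 3.55 = 4.923 m³/s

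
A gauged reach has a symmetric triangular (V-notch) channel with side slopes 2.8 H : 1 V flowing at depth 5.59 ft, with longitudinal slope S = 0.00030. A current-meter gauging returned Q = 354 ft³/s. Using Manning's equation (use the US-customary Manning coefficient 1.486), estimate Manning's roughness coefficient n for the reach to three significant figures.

0.0121

A = z·y² = 2.8×5.59² = 87.49 ft²
P = 2y√(1+z²) = 2×5.59×√(1+2.8²) = 33.24 ft
R = A/P = 87.49/33.24 = 2.632 ft
n = (1.486/Q)·A·R^(2/3)·S^(1/2) = (1.486/354) × 87.49 × 1.906 × 0.01732 = 0.01213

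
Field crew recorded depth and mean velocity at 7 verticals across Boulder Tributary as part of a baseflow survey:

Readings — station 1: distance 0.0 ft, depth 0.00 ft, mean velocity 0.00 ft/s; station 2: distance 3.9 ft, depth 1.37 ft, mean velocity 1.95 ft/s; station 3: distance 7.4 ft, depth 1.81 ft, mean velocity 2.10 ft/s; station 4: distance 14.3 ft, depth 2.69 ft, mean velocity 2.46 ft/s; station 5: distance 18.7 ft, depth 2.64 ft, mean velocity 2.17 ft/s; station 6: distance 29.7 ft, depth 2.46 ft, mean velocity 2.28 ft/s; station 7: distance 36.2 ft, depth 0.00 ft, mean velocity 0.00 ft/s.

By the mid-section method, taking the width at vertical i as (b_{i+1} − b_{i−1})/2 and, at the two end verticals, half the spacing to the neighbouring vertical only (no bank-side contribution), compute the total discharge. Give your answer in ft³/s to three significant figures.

160 ft³/s

w_2 = (7.4 − 0.0)/2 = 3.7 ft; q_2 = 1.95 × 1.37 × 3.7 = 9.885 ft³/s
w_3 = (14.3 − 3.9)/2 = 5.2 ft; q_3 = 2.10 × 1.81 × 5.2 = 19.77 ft³/s
w_4 = (18.7 − 7.4)/2 = 5.65 ft; q_4 = 2.46 × 2.69 × 5.65 = 37.39 ft³/s
w_5 = (29.7 − 14.3)/2 = 7.7 ft; q_5 = 2.17 × 2.64 × 7.7 = 44.11 ft³/s
w_6 = (36.2 − 18.7)/2 = 8.75 ft; q_6 = 2.28 × 2.46 × 8.75 = 49.08 ft³/s
Stations 1, 7 contribute zero (depth or velocity is 0).
Q = Σ qᵢ = 160.2 ft³/s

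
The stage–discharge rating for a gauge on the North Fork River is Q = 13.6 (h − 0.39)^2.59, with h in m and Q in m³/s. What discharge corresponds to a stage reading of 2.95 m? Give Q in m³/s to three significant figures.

Q = 13.6 × (2.95 − 0.39)^2.59 = 13.6 × 2.56^2.59 = 155.2 m³/s

155 m³/s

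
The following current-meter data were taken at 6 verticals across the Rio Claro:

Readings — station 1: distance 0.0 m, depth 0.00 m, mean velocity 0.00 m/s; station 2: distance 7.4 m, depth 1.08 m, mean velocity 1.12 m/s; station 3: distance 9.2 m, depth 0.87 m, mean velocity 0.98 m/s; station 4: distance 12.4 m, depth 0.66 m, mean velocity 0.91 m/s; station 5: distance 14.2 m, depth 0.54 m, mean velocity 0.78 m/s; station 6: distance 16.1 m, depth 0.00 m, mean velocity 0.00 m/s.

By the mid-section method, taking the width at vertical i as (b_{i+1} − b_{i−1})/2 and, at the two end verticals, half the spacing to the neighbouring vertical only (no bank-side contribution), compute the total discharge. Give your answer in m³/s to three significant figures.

w_2 = (9.2 − 0.0)/2 = 4.6 m; q_2 = 1.12 × 1.08 × 4.6 = 5.564 m³/s
w_3 = (12.4 − 7.4)/2 = 2.5 m; q_3 = 0.98 × 0.87 × 2.5 = 2.132 m³/s
w_4 = (14.2 − 9.2)/2 = 2.5 m; q_4 = 0.91 × 0.66 × 2.5 = 1.502 m³/s
w_5 = (16.1 − 12.4)/2 = 1.85 m; q_5 = 0.78 × 0.54 × 1.85 = 0.7792 m³/s
Stations 1, 6 contribute zero (depth or velocity is 0).
Q = Σ qᵢ = 9.976 m³/s

9.98 m³/s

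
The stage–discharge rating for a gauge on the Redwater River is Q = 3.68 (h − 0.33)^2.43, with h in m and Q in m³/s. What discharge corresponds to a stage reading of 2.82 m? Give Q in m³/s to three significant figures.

Q = 3.68 × (2.82 − 0.33)^2.43 = 3.68 × 2.49^2.43 = 33.78 m³/s

33.8 m³/s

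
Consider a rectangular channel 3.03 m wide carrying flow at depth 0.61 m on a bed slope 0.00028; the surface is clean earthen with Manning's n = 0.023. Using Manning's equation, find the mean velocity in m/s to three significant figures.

0.418 m/s

A = b·y = 3.03 × 0.61 = 1.848 m²
P = b + 2y = 3.03 + 2×0.61 = 4.250 m
R = A/P = 1.848/4.250 = 0.4349 m
Q = (1/n)·A·R^(2/3)·S^(1/2) = (1/0.023) × 1.848 × 0.4349^(2/3) × 0.00028^(1/2) = 0.7719 m³/s
V = Q/A = 0.7719/1.848 = 0.4176 m/s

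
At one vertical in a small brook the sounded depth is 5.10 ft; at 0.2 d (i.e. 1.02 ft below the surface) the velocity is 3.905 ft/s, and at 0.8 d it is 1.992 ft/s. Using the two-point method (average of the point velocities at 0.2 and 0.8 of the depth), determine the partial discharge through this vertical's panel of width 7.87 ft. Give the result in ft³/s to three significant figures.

v̄ = (3.905 + 1.992) / 2 = 2.949 ft/s
q = v̄ × d × w = 2.949 × 5.10 × 7.87 = 118.3 ft³/s

118 ft³/s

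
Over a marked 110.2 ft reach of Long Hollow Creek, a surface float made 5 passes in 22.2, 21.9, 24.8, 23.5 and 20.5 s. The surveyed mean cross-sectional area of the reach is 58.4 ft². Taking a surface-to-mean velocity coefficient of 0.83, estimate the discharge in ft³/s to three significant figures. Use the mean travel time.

237 ft³/s

t̄ = (22.2 + 21.9 + 24.8 + 23.5 + 20.5) / 5 = 22.58 s
v_surface = L / t̄ = 110.2 / 22.58 = 4.880 ft/s
v_mean = 0.83 × 4.880 = 4.051 ft/s
Q = A × v_mean = 58.4 × 4.051 = 236.6 ft³/s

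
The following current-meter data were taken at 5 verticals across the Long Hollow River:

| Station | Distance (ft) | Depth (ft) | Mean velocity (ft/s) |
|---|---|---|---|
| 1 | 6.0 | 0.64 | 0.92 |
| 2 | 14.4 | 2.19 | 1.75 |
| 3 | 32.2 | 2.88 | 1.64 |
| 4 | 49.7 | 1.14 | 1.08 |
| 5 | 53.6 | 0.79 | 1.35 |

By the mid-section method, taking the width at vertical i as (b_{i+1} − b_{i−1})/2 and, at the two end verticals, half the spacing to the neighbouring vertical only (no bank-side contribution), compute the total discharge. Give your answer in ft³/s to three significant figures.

151 ft³/s

w_1 = (14.4 − 6.0)/2 = 4.2 ft; q_1 = 0.92 × 0.64 × 4.2 = 2.473 ft³/s
w_2 = (32.2 − 6.0)/2 = 13.1 ft; q_2 = 1.75 × 2.19 × 13.1 = 50.21 ft³/s
w_3 = (49.7 − 14.4)/2 = 17.65 ft; q_3 = 1.64 × 2.88 × 17.65 = 83.36 ft³/s
w_4 = (53.6 − 32.2)/2 = 10.7 ft; q_4 = 1.08 × 1.14 × 10.7 = 13.17 ft³/s
w_5 = (53.6 − 49.7)/2 = 1.95 ft; q_5 = 1.35 × 0.79 × 1.95 = 2.080 ft³/s
Q = Σ qᵢ = 151.3 ft³/s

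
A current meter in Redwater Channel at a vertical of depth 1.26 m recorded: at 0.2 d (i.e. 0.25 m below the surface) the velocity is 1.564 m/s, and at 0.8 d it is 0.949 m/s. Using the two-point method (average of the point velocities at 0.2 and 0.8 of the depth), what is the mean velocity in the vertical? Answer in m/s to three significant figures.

1.26 m/s

v̄ = (1.564 + 0.949) / 2 = 1.257 m/s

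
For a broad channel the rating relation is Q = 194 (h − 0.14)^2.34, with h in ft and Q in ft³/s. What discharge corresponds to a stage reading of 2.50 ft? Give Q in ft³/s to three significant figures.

Q = 194 × (2.50 − 0.14)^2.34 = 194 × 2.36^2.34 = 1447 ft³/s

1450 ft³/s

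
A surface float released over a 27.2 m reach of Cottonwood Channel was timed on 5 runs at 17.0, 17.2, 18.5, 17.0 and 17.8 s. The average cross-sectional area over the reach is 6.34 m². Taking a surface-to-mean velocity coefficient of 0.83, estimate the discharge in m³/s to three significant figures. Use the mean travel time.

8.18 m³/s

t̄ = (17.0 + 17.2 + 18.5 + 17.0 + 17.8) / 5 = 17.5 s
v_surface = L / t̄ = 27.2 / 17.5 = 1.554 m/s
v_mean = 0.83 × 1.554 = 1.290 m/s
Q = A × v_mean = 6.34 × 1.290 = 8.179 m³/s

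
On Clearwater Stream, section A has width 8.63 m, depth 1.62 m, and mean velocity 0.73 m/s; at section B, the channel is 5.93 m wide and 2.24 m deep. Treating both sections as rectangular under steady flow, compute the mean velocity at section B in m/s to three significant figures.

0.768 m/s

Q = A₁V₁ = (8.63×1.62) × 0.73 = 10.21 m³/s
A₂ = 5.93 × 2.24 = 13.28 m²
V₂ = Q/A₂ = 10.21/13.28 = 0.7683 m/s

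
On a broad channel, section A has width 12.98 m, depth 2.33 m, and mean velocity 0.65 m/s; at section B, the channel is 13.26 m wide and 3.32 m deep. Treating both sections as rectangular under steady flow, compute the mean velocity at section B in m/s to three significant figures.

0.447 m/s

Q = A₁V₁ = (12.98×2.33) × 0.65 = 19.66 m³/s
A₂ = 13.26 × 3.32 = 44.02 m²
V₂ = Q/A₂ = 19.66/44.02 = 0.4465 m/s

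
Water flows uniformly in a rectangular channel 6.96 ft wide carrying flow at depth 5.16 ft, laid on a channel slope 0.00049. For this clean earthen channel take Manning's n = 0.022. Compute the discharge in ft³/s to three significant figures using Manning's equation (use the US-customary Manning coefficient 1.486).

87.5 ft³/s

A = b·y = 6.96 × 5.16 = 35.91 ft²
P = b + 2y = 6.96 + 2×5.16 = 17.28 ft
R = A/P = 35.91/17.28 = 2.078 ft
Q = (1.486/n)·A·R^(2/3)·S^(1/2) = (1.486/0.022) × 35.91 × 2.078^(2/3) × 0.00049^(1/2) = 87.45 ft³/s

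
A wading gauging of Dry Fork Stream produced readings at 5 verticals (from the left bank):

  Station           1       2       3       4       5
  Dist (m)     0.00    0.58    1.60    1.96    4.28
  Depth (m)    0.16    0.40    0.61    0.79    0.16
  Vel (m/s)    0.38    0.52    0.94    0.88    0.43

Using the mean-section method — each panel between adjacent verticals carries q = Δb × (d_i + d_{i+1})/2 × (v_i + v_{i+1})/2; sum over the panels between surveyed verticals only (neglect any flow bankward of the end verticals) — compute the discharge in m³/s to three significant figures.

1.40 m³/s

Panel 1-2: Δb = 0.58 m, d̄ = (0.16+0.40)/2 = 0.28, v̄ = (0.38+0.52)/2 = 0.45 → q = 0.58×0.28×0.45 = 0.07308 m³/s
Panel 2-3: Δb = 1.02 m, d̄ = (0.40+0.61)/2 = 0.505, v̄ = (0.52+0.94)/2 = 0.73 → q = 1.02×0.505×0.73 = 0.3760 m³/s
Panel 3-4: Δb = 0.36 m, d̄ = (0.61+0.79)/2 = 0.7, v̄ = (0.94+0.88)/2 = 0.91 → q = 0.36×0.7×0.91 = 0.2293 m³/s
Panel 4-5: Δb = 2.32 m, d̄ = (0.79+0.16)/2 = 0.475, v̄ = (0.88+0.43)/2 = 0.655 → q = 2.32×0.475×0.655 = 0.7218 m³/s
Q = Σ q = 1.400 m³/s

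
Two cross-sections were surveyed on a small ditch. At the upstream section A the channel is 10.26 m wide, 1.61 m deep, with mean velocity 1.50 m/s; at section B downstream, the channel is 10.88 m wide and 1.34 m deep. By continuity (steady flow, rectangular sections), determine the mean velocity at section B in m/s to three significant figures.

1.70 m/s

Q = A₁V₁ = (10.26×1.61) × 1.50 = 24.78 m³/s
A₂ = 10.88 × 1.34 = 14.58 m²
V₂ = Q/A₂ = 24.78/14.58 = 1.700 m/s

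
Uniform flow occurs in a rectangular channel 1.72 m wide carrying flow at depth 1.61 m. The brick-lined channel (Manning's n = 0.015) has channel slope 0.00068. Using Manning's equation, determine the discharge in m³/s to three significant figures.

A = b·y = 1.72 × 1.61 = 2.769 m²
P = b + 2y = 1.72 + 2×1.61 = 4.940 m
R = A/P = 2.769/4.940 = 0.5606 m
Q = (1/n)·A·R^(2/3)·S^(1/2) = (1/0.015) × 2.769 × 0.5606^(2/3) × 0.00068^(1/2) = 3.273 m³/s

3.27 m³/s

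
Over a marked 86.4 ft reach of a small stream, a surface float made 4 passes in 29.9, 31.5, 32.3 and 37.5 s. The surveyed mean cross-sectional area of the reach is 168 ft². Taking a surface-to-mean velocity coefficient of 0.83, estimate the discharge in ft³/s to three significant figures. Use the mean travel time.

367 ft³/s

t̄ = (29.9 + 31.5 + 32.3 + 37.5) / 4 = 32.8 s
v_surface = L / t̄ = 86.4 / 32.8 = 2.634 ft/s
v_mean = 0.83 × 2.634 = 2.186 ft/s
Q = A × v_mean = 168 × 2.186 = 367.3 ft³/s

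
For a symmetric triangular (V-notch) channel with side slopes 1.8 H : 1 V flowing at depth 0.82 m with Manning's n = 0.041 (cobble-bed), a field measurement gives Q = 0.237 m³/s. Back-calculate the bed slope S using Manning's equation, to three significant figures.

0.000253

A = z·y² = 1.8×0.82² = 1.210 m²
P = 2y√(1+z²) = 2×0.82×√(1+1.8²) = 3.377 m
R = A/P = 1.210/3.377 = 0.3584 m
S = (Q·n / (1·A·R^(2/3)))² = (0.237×0.041 / (1×1.210×0.5046))² = 0.0002532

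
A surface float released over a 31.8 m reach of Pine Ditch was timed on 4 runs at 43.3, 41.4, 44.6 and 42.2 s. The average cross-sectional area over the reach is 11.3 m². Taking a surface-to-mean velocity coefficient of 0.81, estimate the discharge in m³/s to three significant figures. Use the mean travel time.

6.79 m³/s

t̄ = (43.3 + 41.4 + 44.6 + 42.2) / 4 = 42.875 s
v_surface = L / t̄ = 31.8 / 42.875 = 0.7417 m/s
v_mean = 0.81 × 0.7417 = 0.6008 m/s
Q = A × v_mean = 11.3 × 0.6008 = 6.789 m³/s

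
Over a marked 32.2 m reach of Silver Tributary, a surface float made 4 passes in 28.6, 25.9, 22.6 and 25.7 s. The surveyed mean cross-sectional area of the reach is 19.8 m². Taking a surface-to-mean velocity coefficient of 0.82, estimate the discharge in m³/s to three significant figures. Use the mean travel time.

t̄ = (28.6 + 25.9 + 22.6 + 25.7) / 4 = 25.7 s
v_surface = L / t̄ = 32.2 / 25.7 = 1.253 m/s
v_mean = 0.82 × 1.253 = 1.027 m/s
Q = A × v_mean = 19.8 × 1.027 = 20.34 m³/s

20.3 m³/s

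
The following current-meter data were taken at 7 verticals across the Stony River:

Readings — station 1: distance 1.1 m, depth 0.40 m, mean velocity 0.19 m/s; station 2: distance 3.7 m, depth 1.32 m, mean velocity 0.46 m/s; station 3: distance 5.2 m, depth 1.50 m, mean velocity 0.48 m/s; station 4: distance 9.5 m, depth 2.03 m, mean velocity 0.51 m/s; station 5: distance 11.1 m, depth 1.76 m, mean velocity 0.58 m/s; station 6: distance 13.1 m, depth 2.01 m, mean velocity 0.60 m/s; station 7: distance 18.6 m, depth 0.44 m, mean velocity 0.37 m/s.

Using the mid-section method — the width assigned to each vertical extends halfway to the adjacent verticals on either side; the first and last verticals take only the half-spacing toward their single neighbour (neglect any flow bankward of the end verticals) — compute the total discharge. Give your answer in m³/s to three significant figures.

13.3 m³/s

w_1 = (3.7 − 1.1)/2 = 1.3 m; q_1 = 0.19 × 0.40 × 1.3 = 0.09880 m³/s
w_2 = (5.2 − 1.1)/2 = 2.05 m; q_2 = 0.46 × 1.32 × 2.05 = 1.245 m³/s
w_3 = (9.5 − 3.7)/2 = 2.9 m; q_3 = 0.48 × 1.50 × 2.9 = 2.088 m³/s
w_4 = (11.1 − 5.2)/2 = 2.95 m; q_4 = 0.51 × 2.03 × 2.95 = 3.054 m³/s
w_5 = (13.1 − 9.5)/2 = 1.8 m; q_5 = 0.58 × 1.76 × 1.8 = 1.837 m³/s
w_6 = (18.6 − 11.1)/2 = 3.75 m; q_6 = 0.60 × 2.01 × 3.75 = 4.523 m³/s
w_7 = (18.6 − 13.1)/2 = 2.75 m; q_7 = 0.37 × 0.44 × 2.75 = 0.4477 m³/s
Q = Σ qᵢ = 13.29 m³/s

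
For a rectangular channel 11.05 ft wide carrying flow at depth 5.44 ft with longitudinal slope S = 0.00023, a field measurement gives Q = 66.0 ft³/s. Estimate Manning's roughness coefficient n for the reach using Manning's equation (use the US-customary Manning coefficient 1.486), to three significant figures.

0.0402

A = b·y = 11.05 × 5.44 = 60.11 ft²
P = b + 2y = 11.05 + 2×5.44 = 21.93 ft
R = A/P = 60.11/21.93 = 2.741 ft
n = (1.486/Q)·A·R^(2/3)·S^(1/2) = (1.486/66.0) × 60.11 × 1.959 × 0.01517 = 0.04020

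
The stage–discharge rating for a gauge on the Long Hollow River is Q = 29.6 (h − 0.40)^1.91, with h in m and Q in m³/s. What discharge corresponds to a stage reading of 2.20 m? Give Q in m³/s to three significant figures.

Q = 29.6 × (2.20 − 0.40)^1.91 = 29.6 × 1.8^1.91 = 90.96 m³/s

91.0 m³/s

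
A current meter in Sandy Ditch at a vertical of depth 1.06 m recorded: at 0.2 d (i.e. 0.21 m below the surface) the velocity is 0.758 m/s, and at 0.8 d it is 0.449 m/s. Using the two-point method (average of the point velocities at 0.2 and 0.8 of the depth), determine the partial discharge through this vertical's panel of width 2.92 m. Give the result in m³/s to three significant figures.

1.87 m³/s

v̄ = (0.758 + 0.449) / 2 = 0.6035 m/s
q = v̄ × d × w = 0.6035 × 1.06 × 2.92 = 1.868 m³/s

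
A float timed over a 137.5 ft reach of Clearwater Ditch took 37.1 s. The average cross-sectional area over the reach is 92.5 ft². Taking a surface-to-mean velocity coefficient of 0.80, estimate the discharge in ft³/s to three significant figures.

274 ft³/s

v_surface = L / t̄ = 137.5 / 37.1 = 3.706 ft/s
v_mean = 0.80 × 3.706 = 2.965 ft/s
Q = A × v_mean = 92.5 × 2.965 = 274.3 ft³/s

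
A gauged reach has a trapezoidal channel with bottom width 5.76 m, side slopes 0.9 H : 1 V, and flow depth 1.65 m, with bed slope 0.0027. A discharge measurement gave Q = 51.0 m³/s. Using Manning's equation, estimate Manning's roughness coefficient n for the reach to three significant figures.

0.0135

A = (b + z·y)·y = (5.76 + 0.9×1.65)×1.65 = 11.95 m²
P = b + 2y√(1+z²) = 5.76 + 2×1.65×√(1+0.9²) = 10.20 m
R = A/P = 11.95/10.20 = 1.172 m
n = (1/Q)·A·R^(2/3)·S^(1/2) = (1/51.0) × 11.95 × 1.112 × 0.05196 = 0.01354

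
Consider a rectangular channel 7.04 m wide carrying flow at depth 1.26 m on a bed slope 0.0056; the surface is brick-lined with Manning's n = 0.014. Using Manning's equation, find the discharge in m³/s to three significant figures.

45.1 m³/s

A = b·y = 7.04 × 1.26 = 8.870 m²
P = b + 2y = 7.04 + 2×1.26 = 9.560 m
R = A/P = 8.870/9.560 = 0.9279 m
Q = (1/n)·A·R^(2/3)·S^(1/2) = (1/0.014) × 8.870 × 0.9279^(2/3) × 0.0056^(1/2) = 45.11 m³/s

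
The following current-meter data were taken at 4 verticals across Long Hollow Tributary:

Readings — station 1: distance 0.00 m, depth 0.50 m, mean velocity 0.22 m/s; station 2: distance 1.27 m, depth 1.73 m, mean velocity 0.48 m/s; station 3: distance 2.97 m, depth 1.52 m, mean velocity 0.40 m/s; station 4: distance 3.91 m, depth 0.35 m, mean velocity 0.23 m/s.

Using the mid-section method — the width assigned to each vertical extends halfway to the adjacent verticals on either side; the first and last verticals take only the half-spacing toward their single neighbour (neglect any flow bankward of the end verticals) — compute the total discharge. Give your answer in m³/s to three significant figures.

2.14 m³/s

w_1 = (1.27 − 0.00)/2 = 0.635 m; q_1 = 0.22 × 0.50 × 0.635 = 0.06985 m³/s
w_2 = (2.97 − 0.00)/2 = 1.485 m; q_2 = 0.48 × 1.73 × 1.485 = 1.233 m³/s
w_3 = (3.91 − 1.27)/2 = 1.32 m; q_3 = 0.40 × 1.52 × 1.32 = 0.8026 m³/s
w_4 = (3.91 − 2.97)/2 = 0.47 m; q_4 = 0.23 × 0.35 × 0.47 = 0.03784 m³/s
Q = Σ qᵢ = 2.143 m³/s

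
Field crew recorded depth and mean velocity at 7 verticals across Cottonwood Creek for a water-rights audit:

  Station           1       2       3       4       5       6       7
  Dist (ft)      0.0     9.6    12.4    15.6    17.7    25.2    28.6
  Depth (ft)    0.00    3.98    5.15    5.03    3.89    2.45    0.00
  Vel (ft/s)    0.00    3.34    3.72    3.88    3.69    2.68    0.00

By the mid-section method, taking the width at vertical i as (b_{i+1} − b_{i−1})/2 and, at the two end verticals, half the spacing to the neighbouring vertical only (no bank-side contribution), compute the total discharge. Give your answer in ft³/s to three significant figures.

w_2 = (12.4 − 0.0)/2 = 6.2 ft; q_2 = 3.34 × 3.98 × 6.2 = 82.42 ft³/s
w_3 = (15.6 − 9.6)/2 = 3 ft; q_3 = 3.72 × 5.15 × 3 = 57.47 ft³/s
w_4 = (17.7 − 12.4)/2 = 2.65 ft; q_4 = 3.88 × 5.03 × 2.65 = 51.72 ft³/s
w_5 = (25.2 − 15.6)/2 = 4.8 ft; q_5 = 3.69 × 3.89 × 4.8 = 68.90 ft³/s
w_6 = (28.6 − 17.7)/2 = 5.45 ft; q_6 = 2.68 × 2.45 × 5.45 = 35.78 ft³/s
Stations 1, 7 contribute zero (depth or velocity is 0).
Q = Σ qᵢ = 296.3 ft³/s

296 ft³/s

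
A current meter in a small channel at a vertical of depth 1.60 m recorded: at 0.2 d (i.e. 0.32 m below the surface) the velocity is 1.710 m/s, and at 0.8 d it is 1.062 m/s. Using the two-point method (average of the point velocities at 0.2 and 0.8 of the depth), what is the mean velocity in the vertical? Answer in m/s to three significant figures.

v̄ = (1.710 + 1.062) / 2 = 1.386 m/s

1.39 m/s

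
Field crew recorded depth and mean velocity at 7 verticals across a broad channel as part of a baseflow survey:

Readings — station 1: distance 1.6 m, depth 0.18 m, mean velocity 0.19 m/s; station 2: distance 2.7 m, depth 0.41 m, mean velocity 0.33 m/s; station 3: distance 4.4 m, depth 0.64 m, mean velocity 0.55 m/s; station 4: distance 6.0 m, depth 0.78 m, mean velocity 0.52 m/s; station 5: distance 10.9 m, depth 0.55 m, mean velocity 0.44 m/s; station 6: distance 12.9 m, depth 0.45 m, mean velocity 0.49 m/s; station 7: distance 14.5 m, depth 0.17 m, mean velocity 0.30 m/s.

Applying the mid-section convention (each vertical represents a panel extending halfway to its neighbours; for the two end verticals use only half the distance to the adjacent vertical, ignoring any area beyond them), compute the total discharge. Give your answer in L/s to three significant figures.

w_1 = (2.7 − 1.6)/2 = 0.55 m; q_1 = 0.19 × 0.18 × 0.55 = 0.01881 m³/s
w_2 = (4.4 − 1.6)/2 = 1.4 m; q_2 = 0.33 × 0.41 × 1.4 = 0.1894 m³/s
w_3 = (6.0 − 2.7)/2 = 1.65 m; q_3 = 0.55 × 0.64 × 1.65 = 0.5808 m³/s
w_4 = (10.9 − 4.4)/2 = 3.25 m; q_4 = 0.52 × 0.78 × 3.25 = 1.318 m³/s
w_5 = (12.9 − 6.0)/2 = 3.45 m; q_5 = 0.44 × 0.55 × 3.45 = 0.8349 m³/s
w_6 = (14.5 − 10.9)/2 = 1.8 m; q_6 = 0.49 × 0.45 × 1.8 = 0.3969 m³/s
w_7 = (14.5 − 12.9)/2 = 0.8 m; q_7 = 0.30 × 0.17 × 0.8 = 0.04080 m³/s
Q = Σ qᵢ = 3.380 m³/s
= 3.380 × 1000 = 3380 L/s

3380 L/s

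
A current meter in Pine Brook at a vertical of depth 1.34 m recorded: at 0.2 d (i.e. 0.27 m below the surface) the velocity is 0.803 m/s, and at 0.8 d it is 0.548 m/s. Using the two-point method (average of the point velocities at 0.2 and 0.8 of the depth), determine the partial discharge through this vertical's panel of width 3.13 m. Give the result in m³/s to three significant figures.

2.83 m³/s

v̄ = (0.803 + 0.548) / 2 = 0.6755 m/s
q = v̄ × d × w = 0.6755 × 1.34 × 3.13 = 2.833 m³/s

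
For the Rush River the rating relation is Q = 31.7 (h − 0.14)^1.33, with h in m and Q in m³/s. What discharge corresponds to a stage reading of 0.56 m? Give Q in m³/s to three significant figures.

Q = 31.7 × (0.56 − 0.14)^1.33 = 31.7 × 0.42^1.33 = 10.00 m³/s

10.0 m³/s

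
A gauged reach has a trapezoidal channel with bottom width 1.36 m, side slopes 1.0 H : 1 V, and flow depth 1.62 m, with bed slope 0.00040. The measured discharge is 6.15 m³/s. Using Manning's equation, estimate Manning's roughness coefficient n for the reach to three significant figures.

A = (b + z·y)·y = (1.36 + 1.0×1.62)×1.62 = 4.828 m²
P = b + 2y√(1+z²) = 1.36 + 2×1.62×√(1+1.0²) = 5.942 m
R = A/P = 4.828/5.942 = 0.8124 m
n = (1/Q)·A·R^(2/3)·S^(1/2) = (1/6.15) × 4.828 × 0.8707 × 0.02000 = 0.01367

0.0137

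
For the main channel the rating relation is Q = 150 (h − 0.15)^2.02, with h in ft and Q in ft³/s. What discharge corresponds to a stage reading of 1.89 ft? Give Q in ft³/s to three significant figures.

Q = 150 × (1.89 − 0.15)^2.02 = 150 × 1.74^2.02 = 459.2 ft³/s

459 ft³/s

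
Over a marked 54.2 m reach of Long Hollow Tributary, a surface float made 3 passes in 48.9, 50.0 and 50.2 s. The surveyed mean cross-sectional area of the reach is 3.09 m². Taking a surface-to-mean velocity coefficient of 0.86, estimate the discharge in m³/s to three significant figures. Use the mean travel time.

2.90 m³/s

t̄ = (48.9 + 50.0 + 50.2) / 3 = 49.7 s
v_surface = L / t̄ = 54.2 / 49.7 = 1.091 m/s
v_mean = 0.86 × 1.091 = 0.9379 m/s
Q = A × v_mean = 3.09 × 0.9379 = 2.898 m³/s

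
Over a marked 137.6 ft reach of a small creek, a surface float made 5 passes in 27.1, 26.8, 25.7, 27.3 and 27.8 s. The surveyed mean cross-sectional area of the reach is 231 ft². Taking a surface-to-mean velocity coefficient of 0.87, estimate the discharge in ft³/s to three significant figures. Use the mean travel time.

1030 ft³/s

t̄ = (27.1 + 26.8 + 25.7 + 27.3 + 27.8) / 5 = 26.94 s
v_surface = L / t̄ = 137.6 / 26.94 = 5.108 ft/s
v_mean = 0.87 × 5.108 = 4.444 ft/s
Q = A × v_mean = 231 × 4.444 = 1026 ft³/s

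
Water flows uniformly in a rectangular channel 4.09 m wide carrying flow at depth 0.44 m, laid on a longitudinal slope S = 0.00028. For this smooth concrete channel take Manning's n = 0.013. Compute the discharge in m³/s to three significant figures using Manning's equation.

1.18 m³/s

A = b·y = 4.09 × 0.44 = 1.800 m²
P = b + 2y = 4.09 + 2×0.44 = 4.970 m
R = A/P = 1.800/4.970 = 0.3621 m
Q = (1/n)·A·R^(2/3)·S^(1/2) = (1/0.013) × 1.800 × 0.3621^(2/3) × 0.00028^(1/2) = 1.177 m³/s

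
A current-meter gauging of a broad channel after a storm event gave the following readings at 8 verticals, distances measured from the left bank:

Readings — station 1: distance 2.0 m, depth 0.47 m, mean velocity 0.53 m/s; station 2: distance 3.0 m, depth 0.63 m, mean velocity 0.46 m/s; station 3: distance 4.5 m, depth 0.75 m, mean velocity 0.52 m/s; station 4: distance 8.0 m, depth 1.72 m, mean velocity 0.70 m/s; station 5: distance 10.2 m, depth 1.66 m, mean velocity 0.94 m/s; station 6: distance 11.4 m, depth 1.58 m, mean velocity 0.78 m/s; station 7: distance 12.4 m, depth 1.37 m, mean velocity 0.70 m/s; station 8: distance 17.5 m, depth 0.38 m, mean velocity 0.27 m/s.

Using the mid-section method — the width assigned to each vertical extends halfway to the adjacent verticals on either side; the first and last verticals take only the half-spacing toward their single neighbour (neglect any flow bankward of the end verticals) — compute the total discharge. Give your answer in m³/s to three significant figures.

w_1 = (3.0 − 2.0)/2 = 0.5 m; q_1 = 0.53 × 0.47 × 0.5 = 0.1246 m³/s
w_2 = (4.5 − 2.0)/2 = 1.25 m; q_2 = 0.46 × 0.63 × 1.25 = 0.3623 m³/s
w_3 = (8.0 − 3.0)/2 = 2.5 m; q_3 = 0.52 × 0.75 × 2.5 = 0.9750 m³/s
w_4 = (10.2 − 4.5)/2 = 2.85 m; q_4 = 0.70 × 1.72 × 2.85 = 3.431 m³/s
w_5 = (11.4 − 8.0)/2 = 1.7 m; q_5 = 0.94 × 1.66 × 1.7 = 2.653 m³/s
w_6 = (12.4 − 10.2)/2 = 1.1 m; q_6 = 0.78 × 1.58 × 1.1 = 1.356 m³/s
w_7 = (17.5 − 11.4)/2 = 3.05 m; q_7 = 0.70 × 1.37 × 3.05 = 2.925 m³/s
w_8 = (17.5 − 12.4)/2 = 2.55 m; q_8 = 0.27 × 0.38 × 2.55 = 0.2616 m³/s
Q = Σ qᵢ = 12.09 m³/s

12.1 m³/s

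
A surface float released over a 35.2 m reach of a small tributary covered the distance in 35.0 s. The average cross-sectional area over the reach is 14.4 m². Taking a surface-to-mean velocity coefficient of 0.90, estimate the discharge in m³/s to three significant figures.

13.0 m³/s

v_surface = L / t̄ = 35.2 / 35 = 1.006 m/s
v_mean = 0.90 × 1.006 = 0.9051 m/s
Q = A × v_mean = 14.4 × 0.9051 = 13.03 m³/s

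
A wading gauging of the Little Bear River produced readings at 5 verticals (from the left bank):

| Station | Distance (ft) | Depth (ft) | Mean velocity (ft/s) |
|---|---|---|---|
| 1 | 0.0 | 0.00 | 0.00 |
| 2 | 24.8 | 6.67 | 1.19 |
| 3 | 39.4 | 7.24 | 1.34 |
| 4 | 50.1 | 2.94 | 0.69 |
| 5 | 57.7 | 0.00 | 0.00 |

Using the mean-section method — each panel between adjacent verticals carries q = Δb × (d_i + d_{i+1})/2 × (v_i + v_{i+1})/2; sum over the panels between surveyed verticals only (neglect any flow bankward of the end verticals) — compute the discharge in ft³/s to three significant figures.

237 ft³/s

Panel 1-2: Δb = 24.8 ft, d̄ = (0.00+6.67)/2 = 3.335, v̄ = (0.00+1.19)/2 = 0.595 → q = 24.8×3.335×0.595 = 49.21 ft³/s
Panel 2-3: Δb = 14.6 ft, d̄ = (6.67+7.24)/2 = 6.955, v̄ = (1.19+1.34)/2 = 1.265 → q = 14.6×6.955×1.265 = 128.5 ft³/s
Panel 3-4: Δb = 10.7 ft, d̄ = (7.24+2.94)/2 = 5.09, v̄ = (1.34+0.69)/2 = 1.015 → q = 10.7×5.09×1.015 = 55.28 ft³/s
Panel 4-5: Δb = 7.6 ft, d̄ = (2.94+0.00)/2 = 1.47, v̄ = (0.69+0.00)/2 = 0.345 → q = 7.6×1.47×0.345 = 3.854 ft³/s
Q = Σ q = 236.8 ft³/s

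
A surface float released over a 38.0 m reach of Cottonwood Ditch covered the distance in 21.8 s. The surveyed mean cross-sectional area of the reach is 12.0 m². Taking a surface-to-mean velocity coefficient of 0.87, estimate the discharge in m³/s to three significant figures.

18.2 m³/s

v_surface = L / t̄ = 38.0 / 21.8 = 1.743 m/s
v_mean = 0.87 × 1.743 = 1.517 m/s
Q = A × v_mean = 12.0 × 1.517 = 18.20 m³/s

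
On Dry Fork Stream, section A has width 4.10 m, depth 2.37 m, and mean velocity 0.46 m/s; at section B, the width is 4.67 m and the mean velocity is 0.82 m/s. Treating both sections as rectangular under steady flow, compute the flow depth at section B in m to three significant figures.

1.17 m

Q = A₁V₁ = (4.10×2.37) × 0.46 = 4.470 m³/s
d₂ = Q/(b₂ V₂) = 4.470/(4.67×0.82) = 1.167 m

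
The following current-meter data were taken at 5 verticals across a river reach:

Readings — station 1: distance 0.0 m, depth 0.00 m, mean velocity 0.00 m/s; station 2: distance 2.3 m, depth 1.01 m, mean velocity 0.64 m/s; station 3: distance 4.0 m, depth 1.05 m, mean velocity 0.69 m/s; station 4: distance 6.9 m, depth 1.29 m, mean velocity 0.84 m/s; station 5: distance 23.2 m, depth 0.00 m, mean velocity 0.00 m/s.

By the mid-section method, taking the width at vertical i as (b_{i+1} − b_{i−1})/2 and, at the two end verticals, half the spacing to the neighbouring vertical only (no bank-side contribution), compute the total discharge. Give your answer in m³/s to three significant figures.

13.4 m³/s

w_2 = (4.0 − 0.0)/2 = 2 m; q_2 = 0.64 × 1.01 × 2 = 1.293 m³/s
w_3 = (6.9 − 2.3)/2 = 2.3 m; q_3 = 0.69 × 1.05 × 2.3 = 1.666 m³/s
w_4 = (23.2 − 4.0)/2 = 9.6 m; q_4 = 0.84 × 1.29 × 9.6 = 10.40 m³/s
Stations 1, 5 contribute zero (depth or velocity is 0).
Q = Σ qᵢ = 13.36 m³/s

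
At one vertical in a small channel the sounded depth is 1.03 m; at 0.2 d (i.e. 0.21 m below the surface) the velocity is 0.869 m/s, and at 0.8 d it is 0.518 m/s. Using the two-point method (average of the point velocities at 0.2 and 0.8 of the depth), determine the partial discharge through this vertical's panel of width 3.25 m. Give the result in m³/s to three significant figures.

v̄ = (0.869 + 0.518) / 2 = 0.6935 m/s
q = v̄ × d × w = 0.6935 × 1.03 × 3.25 = 2.321 m³/s

2.32 m³/s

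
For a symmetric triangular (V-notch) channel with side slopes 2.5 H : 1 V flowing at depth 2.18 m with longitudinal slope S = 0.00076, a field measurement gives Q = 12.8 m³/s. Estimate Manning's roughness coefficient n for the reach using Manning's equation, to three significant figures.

A = z·y² = 2.5×2.18² = 11.88 m²
P = 2y√(1+z²) = 2×2.18×√(1+2.5²) = 11.74 m
R = A/P = 11.88/11.74 = 1.012 m
n = (1/Q)·A·R^(2/3)·S^(1/2) = (1/12.8) × 11.88 × 1.008 × 0.02757 = 0.02579

0.0258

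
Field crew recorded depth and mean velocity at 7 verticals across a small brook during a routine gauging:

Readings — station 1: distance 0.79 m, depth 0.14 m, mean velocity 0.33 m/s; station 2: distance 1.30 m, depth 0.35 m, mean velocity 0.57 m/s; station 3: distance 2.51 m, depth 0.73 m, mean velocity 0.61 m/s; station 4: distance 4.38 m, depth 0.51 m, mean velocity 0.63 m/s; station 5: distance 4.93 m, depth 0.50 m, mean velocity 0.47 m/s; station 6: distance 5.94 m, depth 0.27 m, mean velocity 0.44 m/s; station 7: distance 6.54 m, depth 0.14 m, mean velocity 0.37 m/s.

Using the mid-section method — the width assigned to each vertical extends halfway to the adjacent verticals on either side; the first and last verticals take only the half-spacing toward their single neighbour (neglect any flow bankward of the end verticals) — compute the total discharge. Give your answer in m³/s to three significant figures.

1.55 m³/s

w_1 = (1.30 − 0.79)/2 = 0.255 m; q_1 = 0.33 × 0.14 × 0.255 = 0.01178 m³/s
w_2 = (2.51 − 0.79)/2 = 0.86 m; q_2 = 0.57 × 0.35 × 0.86 = 0.1716 m³/s
w_3 = (4.38 − 1.30)/2 = 1.54 m; q_3 = 0.61 × 0.73 × 1.54 = 0.6858 m³/s
w_4 = (4.93 − 2.51)/2 = 1.21 m; q_4 = 0.63 × 0.51 × 1.21 = 0.3888 m³/s
w_5 = (5.94 − 4.38)/2 = 0.78 m; q_5 = 0.47 × 0.50 × 0.78 = 0.1833 m³/s
w_6 = (6.54 − 4.93)/2 = 0.805 m; q_6 = 0.44 × 0.27 × 0.805 = 0.09563 m³/s
w_7 = (6.54 − 5.94)/2 = 0.3 m; q_7 = 0.37 × 0.14 × 0.3 = 0.01554 m³/s
Q = Σ qᵢ = 1.552 m³/s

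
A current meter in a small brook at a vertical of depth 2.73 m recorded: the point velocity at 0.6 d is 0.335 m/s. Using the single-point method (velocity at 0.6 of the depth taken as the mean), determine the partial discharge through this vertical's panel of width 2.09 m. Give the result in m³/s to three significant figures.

v̄ = v₀.₆ = 0.335 m/s
q = v̄ × d × w = 0.3350 × 2.73 × 2.09 = 1.911 m³/s

1.91 m³/s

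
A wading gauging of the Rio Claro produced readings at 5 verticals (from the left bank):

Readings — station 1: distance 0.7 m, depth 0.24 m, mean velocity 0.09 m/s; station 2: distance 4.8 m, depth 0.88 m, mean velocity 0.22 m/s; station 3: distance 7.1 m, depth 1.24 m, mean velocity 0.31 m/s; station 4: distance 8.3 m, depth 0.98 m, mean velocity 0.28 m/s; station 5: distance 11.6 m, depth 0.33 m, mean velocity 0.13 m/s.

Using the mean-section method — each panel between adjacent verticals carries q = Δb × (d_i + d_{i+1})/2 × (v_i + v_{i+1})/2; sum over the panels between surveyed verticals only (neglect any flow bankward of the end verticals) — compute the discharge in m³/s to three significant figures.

Panel 1-2: Δb = 4.1 m, d̄ = (0.24+0.88)/2 = 0.56, v̄ = (0.09+0.22)/2 = 0.155 → q = 4.1×0.56×0.155 = 0.3559 m³/s
Panel 2-3: Δb = 2.3 m, d̄ = (0.88+1.24)/2 = 1.06, v̄ = (0.22+0.31)/2 = 0.265 → q = 2.3×1.06×0.265 = 0.6461 m³/s
Panel 3-4: Δb = 1.2 m, d̄ = (1.24+0.98)/2 = 1.11, v̄ = (0.31+0.28)/2 = 0.295 → q = 1.2×1.11×0.295 = 0.3929 m³/s
Panel 4-5: Δb = 3.3 m, d̄ = (0.98+0.33)/2 = 0.655, v̄ = (0.28+0.13)/2 = 0.205 → q = 3.3×0.655×0.205 = 0.4431 m³/s
Q = Σ q = 1.838 m³/s

1.84 m³/s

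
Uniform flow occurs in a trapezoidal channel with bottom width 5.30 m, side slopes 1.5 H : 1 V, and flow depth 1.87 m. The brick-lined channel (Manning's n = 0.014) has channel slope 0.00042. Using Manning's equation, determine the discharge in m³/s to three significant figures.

25.9 m³/s

A = (b + z·y)·y = (5.30 + 1.5×1.87)×1.87 = 15.16 m²
P = b + 2y√(1+z²) = 5.30 + 2×1.87×√(1+1.5²) = 12.04 m
R = A/P = 15.16/12.04 = 1.259 m
Q = (1/n)·A·R^(2/3)·S^(1/2) = (1/0.014) × 15.16 × 1.259^(2/3) × 0.00042^(1/2) = 25.86 m³/s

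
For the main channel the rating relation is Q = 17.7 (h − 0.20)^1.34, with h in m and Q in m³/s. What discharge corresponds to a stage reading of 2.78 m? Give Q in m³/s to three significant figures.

63.0 m³/s

Q = 17.7 × (2.78 − 0.20)^1.34 = 17.7 × 2.58^1.34 = 63.03 m³/s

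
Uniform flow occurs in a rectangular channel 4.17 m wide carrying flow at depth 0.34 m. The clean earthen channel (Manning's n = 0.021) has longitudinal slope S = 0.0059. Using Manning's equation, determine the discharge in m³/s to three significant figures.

A = b·y = 4.17 × 0.34 = 1.418 m²
P = b + 2y = 4.17 + 2×0.34 = 4.850 m
R = A/P = 1.418/4.850 = 0.2923 m
Q = (1/n)·A·R^(2/3)·S^(1/2) = (1/0.021) × 1.418 × 0.2923^(2/3) × 0.0059^(1/2) = 2.284 m³/s

2.28 m³/s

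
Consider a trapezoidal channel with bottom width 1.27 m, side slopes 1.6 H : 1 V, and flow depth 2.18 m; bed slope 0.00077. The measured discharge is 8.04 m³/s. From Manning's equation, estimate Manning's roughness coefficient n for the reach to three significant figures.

A = (b + z·y)·y = (1.27 + 1.6×2.18)×2.18 = 10.37 m²
P = b + 2y√(1+z²) = 1.27 + 2×2.18×√(1+1.6²) = 9.496 m
R = A/P = 10.37/9.496 = 1.092 m
n = (1/Q)·A·R^(2/3)·S^(1/2) = (1/8.04) × 10.37 × 1.061 × 0.02775 = 0.03797

0.0380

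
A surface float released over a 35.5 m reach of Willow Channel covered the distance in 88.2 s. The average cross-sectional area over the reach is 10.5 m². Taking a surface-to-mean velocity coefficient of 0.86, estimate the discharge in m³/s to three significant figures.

3.63 m³/s

v_surface = L / t̄ = 35.5 / 88.2 = 0.4025 m/s
v_mean = 0.86 × 0.4025 = 0.3461 m/s
Q = A × v_mean = 10.5 × 0.3461 = 3.635 m³/s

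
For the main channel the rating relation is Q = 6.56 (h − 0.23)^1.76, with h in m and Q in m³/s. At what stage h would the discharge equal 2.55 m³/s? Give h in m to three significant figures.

0.815 m

h − h₀ = (Q/C)^(1/b) = (2.55/6.56)^(1/1.76) = 0.5846 m
h = 0.23 + 0.5846 = 0.8146 m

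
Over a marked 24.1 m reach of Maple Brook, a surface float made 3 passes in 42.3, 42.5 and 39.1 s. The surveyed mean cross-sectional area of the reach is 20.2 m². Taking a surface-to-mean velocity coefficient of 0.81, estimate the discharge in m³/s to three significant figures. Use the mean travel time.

9.55 m³/s

t̄ = (42.3 + 42.5 + 39.1) / 3 = 41.3 s
v_surface = L / t̄ = 24.1 / 41.3 = 0.5835 m/s
v_mean = 0.81 × 0.5835 = 0.4727 m/s
Q = A × v_mean = 20.2 × 0.4727 = 9.548 m³/s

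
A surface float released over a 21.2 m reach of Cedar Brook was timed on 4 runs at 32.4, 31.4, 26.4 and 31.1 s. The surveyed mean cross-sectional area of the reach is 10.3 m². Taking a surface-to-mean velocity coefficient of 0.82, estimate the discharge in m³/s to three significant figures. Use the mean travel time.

5.90 m³/s

t̄ = (32.4 + 31.4 + 26.4 + 31.1) / 4 = 30.325 s
v_surface = L / t̄ = 21.2 / 30.325 = 0.6991 m/s
v_mean = 0.82 × 0.6991 = 0.5733 m/s
Q = A × v_mean = 10.3 × 0.5733 = 5.905 m³/s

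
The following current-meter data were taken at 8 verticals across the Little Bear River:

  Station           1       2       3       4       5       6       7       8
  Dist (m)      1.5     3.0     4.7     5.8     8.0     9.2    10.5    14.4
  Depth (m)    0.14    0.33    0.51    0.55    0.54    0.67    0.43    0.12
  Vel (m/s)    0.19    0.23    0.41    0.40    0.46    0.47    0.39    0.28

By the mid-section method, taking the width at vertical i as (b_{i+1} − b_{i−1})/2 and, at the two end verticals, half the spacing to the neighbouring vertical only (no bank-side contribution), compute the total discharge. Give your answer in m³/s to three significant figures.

2.11 m³/s

w_1 = (3.0 − 1.5)/2 = 0.75 m; q_1 = 0.19 × 0.14 × 0.75 = 0.01995 m³/s
w_2 = (4.7 − 1.5)/2 = 1.6 m; q_2 = 0.23 × 0.33 × 1.6 = 0.1214 m³/s
w_3 = (5.8 − 3.0)/2 = 1.4 m; q_3 = 0.41 × 0.51 × 1.4 = 0.2927 m³/s
w_4 = (8.0 − 4.7)/2 = 1.65 m; q_4 = 0.40 × 0.55 × 1.65 = 0.3630 m³/s
w_5 = (9.2 − 5.8)/2 = 1.7 m; q_5 = 0.46 × 0.54 × 1.7 = 0.4223 m³/s
w_6 = (10.5 − 8.0)/2 = 1.25 m; q_6 = 0.47 × 0.67 × 1.25 = 0.3936 m³/s
w_7 = (14.4 − 9.2)/2 = 2.6 m; q_7 = 0.39 × 0.43 × 2.6 = 0.4360 m³/s
w_8 = (14.4 − 10.5)/2 = 1.95 m; q_8 = 0.28 × 0.12 × 1.95 = 0.06552 m³/s
Q = Σ qᵢ = 2.115 m³/s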